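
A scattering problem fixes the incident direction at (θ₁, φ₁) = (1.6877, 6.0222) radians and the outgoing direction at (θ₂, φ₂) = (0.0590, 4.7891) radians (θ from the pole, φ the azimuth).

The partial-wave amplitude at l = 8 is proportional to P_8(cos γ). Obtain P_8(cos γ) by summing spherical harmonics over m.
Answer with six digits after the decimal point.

0.185478

Addition theorem: P_8(cos γ) = (4π/17) Σ_m Y*_{lm}(Ω₁) Y_{lm}(Ω₂), m = −8…8:
  m=-8: -0.241217-0.424155i × +0.000000-0.000000i = -0.000000-0.000000i  (running Σ = -0.000000-0.000000i)
  m=-7: +0.058063+0.221741i × -0.000000-0.000000i = +0.000000-0.000000i  (running Σ = +0.000000-0.000000i)
  m=-6: -0.001404+0.287537i × -0.000000+0.000000i = -0.000000-0.000000i  (running Σ = -0.000000-0.000000i)
  m=-5: +0.067330-0.247247i × +0.000003+0.000006i = +0.000002-0.000000i  (running Σ = +0.000002-0.000000i)
  m=-4: +0.108953-0.187301i × +0.000155-0.000049i = +0.000008-0.000034i  (running Σ = +0.000009-0.000035i)
  m=-3: -0.187726+0.186811i × -0.000645-0.002753i = +0.000635+0.000396i  (running Σ = +0.000645+0.000362i)
  m=-2: -0.159178+0.091556i × -0.034792+0.005380i = +0.005045-0.004042i  (running Σ = +0.005690-0.003680i)
  m=-1: +0.258413-0.069016i × +0.021627+0.281369i = +0.025008+0.071217i  (running Σ = +0.030698+0.067537i)
  m=0: +0.173658-0.000000i × +1.091352+0.000000i = +0.189522+0.000000i  (running Σ = +0.220220+0.067537i)
  m=1: -0.258413-0.069016i × -0.021627+0.281369i = +0.025008-0.071217i  (running Σ = +0.245228-0.003680i)
  m=2: -0.159178-0.091556i × -0.034792-0.005380i = +0.005045+0.004042i  (running Σ = +0.250273+0.000362i)
  m=3: +0.187726+0.186811i × +0.000645-0.002753i = +0.000635-0.000396i  (running Σ = +0.250909-0.000035i)
  m=4: +0.108953+0.187301i × +0.000155+0.000049i = +0.000008+0.000034i  (running Σ = +0.250917-0.000000i)
  m=5: -0.067330-0.247247i × -0.000003+0.000006i = +0.000002+0.000000i  (running Σ = +0.250918-0.000000i)
  m=6: -0.001404-0.287537i × -0.000000-0.000000i = -0.000000+0.000000i  (running Σ = +0.250918-0.000000i)
  m=7: -0.058063+0.221741i × +0.000000-0.000000i = +0.000000+0.000000i  (running Σ = +0.250918-0.000000i)
  m=8: -0.241217+0.424155i × +0.000000+0.000000i = -0.000000+0.000000i  (running Σ = +0.250918-0.000000i)
Accumulated sum +0.250918-0.000000i; after 4π/(2l+1) scaling, +0.185478-0.000000i ⇒ P_8 = 0.185478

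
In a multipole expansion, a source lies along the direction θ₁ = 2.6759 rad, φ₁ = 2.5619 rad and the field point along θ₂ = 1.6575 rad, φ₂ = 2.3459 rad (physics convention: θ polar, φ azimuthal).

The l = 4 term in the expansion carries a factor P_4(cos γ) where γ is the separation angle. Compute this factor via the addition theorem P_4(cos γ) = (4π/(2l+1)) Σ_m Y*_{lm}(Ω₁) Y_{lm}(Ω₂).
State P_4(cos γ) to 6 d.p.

Expand P_4 via completeness: Σ_{m} conj(Y_{4,m}) at Ω₁ times Y_{4,m} at Ω₂ —
  [-4]  conj(Y_{4,-4})(Ω₁) = (-0.012238, -0.013190) ; Y_{4,-4}(Ω₂) = (-0.435551, -0.017945) ; Δ = (0.005093, 0.005964)
  [-3]  conj(Y_{4,-3})(Ω₁) = (-0.016960, -0.099832) ; Y_{4,-3}(Ω₂) = (-0.078086, 0.073406) ; Δ = (0.008653, 0.006551)
  [-2]  conj(Y_{4,-2})(Ω₁) = (0.123774, -0.283683) ; Y_{4,-2}(Ω₂) = (0.006477, -0.314520) ; Δ = (-0.088422, -0.040767)
  [-1]  conj(Y_{4,-1})(Ω₁) = (0.411069, -0.269139) ; Y_{4,-1}(Ω₂) = (-0.084183, -0.085934) ; Δ = (-0.057733, -0.012668)
  [+0]  conj(Y_{4,0})(Ω₁) = (0.143603, -0.000000) ; Y_{4,0}(Ω₂) = (0.293767, 0.000000) ; Δ = (0.042186, 0.000000)
  [+1]  conj(Y_{4,1})(Ω₁) = (-0.411069, -0.269139) ; Y_{4,1}(Ω₂) = (0.084183, -0.085934) ; Δ = (-0.057733, 0.012668)
  [+2]  conj(Y_{4,2})(Ω₁) = (0.123774, 0.283683) ; Y_{4,2}(Ω₂) = (0.006477, 0.314520) ; Δ = (-0.088422, 0.040767)
  [+3]  conj(Y_{4,3})(Ω₁) = (0.016960, -0.099832) ; Y_{4,3}(Ω₂) = (0.078086, 0.073406) ; Δ = (0.008653, -0.006551)
  [+4]  conj(Y_{4,4})(Ω₁) = (-0.012238, 0.013190) ; Y_{4,4}(Ω₂) = (-0.435551, 0.017945) ; Δ = (0.005093, -0.005964)
Accumulated sum (-0.222633, -0.000000); after 4π/(2l+1) scaling, (-0.310854, -0.000000) ⇒ P_4 = -0.310854

-0.310854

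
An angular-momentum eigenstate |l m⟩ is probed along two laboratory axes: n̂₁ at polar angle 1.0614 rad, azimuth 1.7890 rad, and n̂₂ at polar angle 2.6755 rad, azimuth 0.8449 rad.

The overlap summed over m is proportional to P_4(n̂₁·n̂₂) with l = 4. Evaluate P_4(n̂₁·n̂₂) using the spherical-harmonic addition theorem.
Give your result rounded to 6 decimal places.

Addition theorem: P_4(cos γ) = (4π/9) Σ_m Y*_{lm}(Ω₁) Y_{lm}(Ω₂), m = −4…4:
  [-4]  conj(Y_{4,-4})(Ω₁) = (0.165223, 0.196965) ; Y_{4,-4}(Ω₂) = (-0.017541, 0.004256) ; Δ = (-0.003736, -0.002752)
  [-3]  conj(Y_{4,-3})(Ω₁) = (0.247292, -0.322203) ; Y_{4,-3}(Ω₂) = (0.083362, 0.057878) ; Δ = (0.039263, -0.012547)
  [-2]  conj(Y_{4,-2})(Ω₁) = (-0.153577, -0.071628) ; Y_{4,-2}(Ω₂) = (-0.036786, -0.307659) ; Δ = (-0.016388, 0.049884)
  [-1]  conj(Y_{4,-1})(Ω₁) = (0.058224, -0.262583) ; Y_{4,-1}(Ω₂) = (-0.326064, 0.367374) ; Δ = (0.077481, 0.107009)
  [+0]  conj(Y_{4,0})(Ω₁) = (-0.227950, -0.000000) ; Y_{4,0}(Ω₂) = (0.142724, 0.000000) ; Δ = (-0.032534, -0.000000)
  [+1]  conj(Y_{4,1})(Ω₁) = (-0.058224, -0.262583) ; Y_{4,1}(Ω₂) = (0.326064, 0.367374) ; Δ = (0.077481, -0.107009)
  [+2]  conj(Y_{4,2})(Ω₁) = (-0.153577, 0.071628) ; Y_{4,2}(Ω₂) = (-0.036786, 0.307659) ; Δ = (-0.016388, -0.049884)
  [+3]  conj(Y_{4,3})(Ω₁) = (-0.247292, -0.322203) ; Y_{4,3}(Ω₂) = (-0.083362, 0.057878) ; Δ = (0.039263, 0.012547)
  [+4]  conj(Y_{4,4})(Ω₁) = (0.165223, -0.196965) ; Y_{4,4}(Ω₂) = (-0.017541, -0.004256) ; Δ = (-0.003736, 0.002752)
Accumulated sum (0.160708, -0.000000); after 4π/(2l+1) scaling, (0.224390, -0.000000) ⇒ P_4 = 0.224390

0.224390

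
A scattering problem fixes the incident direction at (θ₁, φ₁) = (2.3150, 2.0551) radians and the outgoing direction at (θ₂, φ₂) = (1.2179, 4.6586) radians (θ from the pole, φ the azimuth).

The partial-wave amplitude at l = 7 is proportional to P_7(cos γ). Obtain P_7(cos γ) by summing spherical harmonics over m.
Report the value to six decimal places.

Expand P_7 via completeness: Σ_{m} conj(Y_{7,m}) at Ω₁ times Y_{7,m} at Ω₂ —
  m=-7: (-0.014339, 0.056501) × (0.117794, -0.297921) = (0.015144, 0.010927)  (running Σ = (0.015144, 0.010927))
  m=-6: (-0.195285, 0.046915) × (-0.418700, -0.140024) = (0.088335, 0.007701)  (running Σ = (0.103479, 0.018629))
  m=-5: (-0.258805, -0.295036) × (-0.039219, 0.142293) = (0.052132, -0.025255)  (running Σ = (0.155611, -0.006627))
  m=-4: (0.154643, -0.402981) × (-0.278030, -0.060760) = (-0.067481, 0.102645)  (running Σ = (0.088130, 0.096018))
  m=-3: (0.123497, -0.014626) × (-0.041762, 0.256549) = (-0.001405, 0.032294)  (running Σ = (0.086725, 0.128312))
  m=-2: (-0.174319, -0.253608) × (-0.184664, -0.019943) = (0.027133, 0.050309)  (running Σ = (0.113857, 0.178621))
  m=-1: (0.127533, -0.242416) × (-0.015449, 0.286935) = (0.067587, 0.040339)  (running Σ = (0.181445, 0.218960))
  m=0: (-0.234784, -0.000000) × (-0.154105, 0.000000) = (0.036181, 0.000000)  (running Σ = (0.217626, 0.218960))
  m=1: (-0.127533, -0.242416) × (0.015449, 0.286935) = (0.067587, -0.040339)  (running Σ = (0.285214, 0.178621))
  m=2: (-0.174319, 0.253608) × (-0.184664, 0.019943) = (0.027133, -0.050309)  (running Σ = (0.312346, 0.128312))
  m=3: (-0.123497, -0.014626) × (0.041762, 0.256549) = (-0.001405, -0.032294)  (running Σ = (0.310941, 0.096018))
  m=4: (0.154643, 0.402981) × (-0.278030, 0.060760) = (-0.067481, -0.102645)  (running Σ = (0.243460, -0.006627))
  m=5: (0.258805, -0.295036) × (0.039219, 0.142293) = (0.052132, 0.025255)  (running Σ = (0.295592, 0.018629))
  m=6: (-0.195285, -0.046915) × (-0.418700, 0.140024) = (0.088335, -0.007701)  (running Σ = (0.383927, 0.010927))
  m=7: (0.014339, 0.056501) × (-0.117794, -0.297921) = (0.015144, -0.010927)  (running Σ = (0.399071, -0.000000))
Σ over m = (0.399071, -0.000000); ×(4π/15) → (0.334325, -0.000000). Real part: 0.334325

0.334325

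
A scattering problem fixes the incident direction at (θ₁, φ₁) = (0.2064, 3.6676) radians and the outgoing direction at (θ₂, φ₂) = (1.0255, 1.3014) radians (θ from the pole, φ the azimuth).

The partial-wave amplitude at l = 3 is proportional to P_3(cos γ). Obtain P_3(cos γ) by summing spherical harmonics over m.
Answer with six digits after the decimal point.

Summing Y*_{l m}(θ₁,φ₁)·Y_{l m}(θ₂,φ₂) over m ∈ [−3, 3]; prefactor 4π/(2·3+1) = 1.795196:
  term(m=-3) = 0.00064 + 0.00068j   from Y*(Ω₁)=0.00003 - 0.00359j, Y(Ω₂)=-0.18853 + 0.18013j
  term(m=-2) = 0.00033 - 0.01628j   from Y*(Ω₁)=0.02083 + 0.03648j, Y(Ω₂)=-0.33258 - 0.19881j
  term(m=-1) = -0.01709 + 0.01676j   from Y*(Ω₁)=-0.21709 - 0.12603j, Y(Ω₂)=0.02538 - 0.09192j
  term(m=+0) = -0.20943 + 0.00000j   from Y*(Ω₁)=0.65381 + 0.00000j, Y(Ω₂)=-0.32032 + 0.00000j
  term(m=+1) = -0.01709 - 0.01676j   from Y*(Ω₁)=0.21709 - 0.12603j, Y(Ω₂)=-0.02538 - 0.09192j
  term(m=+2) = 0.00033 + 0.01628j   from Y*(Ω₁)=0.02083 - 0.03648j, Y(Ω₂)=-0.33258 + 0.19881j
  term(m=+3) = 0.00064 - 0.00068j   from Y*(Ω₁)=-0.00003 - 0.00359j, Y(Ω₂)=0.18853 + 0.18013j
Σ over m = -0.24168 - 0.00000j; ×(4π/7) → -0.43386 - 0.00000j. Real part: -0.433858

-0.433858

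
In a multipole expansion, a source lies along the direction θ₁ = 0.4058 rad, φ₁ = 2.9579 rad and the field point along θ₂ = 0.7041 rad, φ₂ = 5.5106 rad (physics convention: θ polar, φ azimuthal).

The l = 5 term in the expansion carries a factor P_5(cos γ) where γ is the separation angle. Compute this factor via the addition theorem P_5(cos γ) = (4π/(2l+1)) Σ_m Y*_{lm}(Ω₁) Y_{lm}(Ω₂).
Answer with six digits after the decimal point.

Term-by-term m-sum for l=5 (normalisation 4π/11 = 1.142397):
  term(m=-5) = (0.000230, -0.000046)   from Y*(Ω₁)=(-0.002701, 0.003536), Y(Ω₂)=(-0.039621, -0.034844)
  term(m=-4) = (-0.004546, 0.004552)   from Y*(Ω₁)=(0.024297, -0.021954), Y(Ω₂)=(-0.196195, 0.010064)
  term(m=-3) = (0.010844, -0.054649)   from Y*(Ω₁)=(-0.119615, 0.073514), Y(Ω₂)=(-0.269609, 0.291175)
  term(m=-2) = (0.057264, 0.138127)   from Y*(Ω₁)=(0.347047, -0.133564), Y(Ω₂)=(0.010303, 0.401971)
  term(m=-1) = (0.004143, 0.002768)   from Y*(Ω₁)=(-0.515455, 0.095765), Y(Ω₂)=(-0.006806, -0.006634)
  term(m=+0) = (-0.033885, 0.000000)   from Y*(Ω₁)=(0.086319, -0.000000), Y(Ω₂)=(-0.392554, 0.000000)
  term(m=+1) = (0.004143, -0.002768)   from Y*(Ω₁)=(0.515455, 0.095765), Y(Ω₂)=(0.006806, -0.006634)
  term(m=+2) = (0.057264, -0.138127)   from Y*(Ω₁)=(0.347047, 0.133564), Y(Ω₂)=(0.010303, -0.401971)
  term(m=+3) = (0.010844, 0.054649)   from Y*(Ω₁)=(0.119615, 0.073514), Y(Ω₂)=(0.269609, 0.291175)
  term(m=+4) = (-0.004546, -0.004552)   from Y*(Ω₁)=(0.024297, 0.021954), Y(Ω₂)=(-0.196195, -0.010064)
  term(m=+5) = (0.000230, 0.000046)   from Y*(Ω₁)=(0.002701, 0.003536), Y(Ω₂)=(0.039621, -0.034844)
Total Σ_m = (0.101987, -0.000000). Multiply by 1.142397: (0.116509, -0.000000). P_5(cos γ) = 0.116509

0.116509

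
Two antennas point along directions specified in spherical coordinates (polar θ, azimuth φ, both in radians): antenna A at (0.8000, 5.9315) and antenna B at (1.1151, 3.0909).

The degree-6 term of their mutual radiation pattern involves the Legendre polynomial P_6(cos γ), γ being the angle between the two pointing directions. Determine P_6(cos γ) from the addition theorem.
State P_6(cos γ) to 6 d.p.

Term-by-term m-sum for l=6 (normalisation 4π/13 = 0.966644):
  m=-6: Y*=-0.033808-0.056487i  Y=+0.241626+0.075845i  product -0.003884-0.016213i
  m=-5: Y*=-0.041313-0.217594i  Y=-0.416220-0.107815i  product -0.006265+0.095021i
  m=-4: Y*=+0.066959-0.404483i  Y=+0.256851+0.052808i  product +0.038558-0.100356i
  m=-3: Y*=+0.193288-0.340945i  Y=+0.178401+0.027342i  product +0.043805-0.055540i
  m=-2: Y*=+0.004862-0.004123i  Y=-0.326148-0.033180i  product -0.001723+0.001184i
  m=-1: Y*=-0.345377+0.126733i  Y=-0.069516-0.003527i  product +0.024456-0.007592i
  m=+0: Y*=-0.116488-0.000000i  Y=+0.330458+0.000000i  product -0.038494-0.000000i
  m=+1: Y*=+0.345377+0.126733i  Y=+0.069516-0.003527i  product +0.024456+0.007592i
  m=+2: Y*=+0.004862+0.004123i  Y=-0.326148+0.033180i  product -0.001723-0.001184i
  m=+3: Y*=-0.193288-0.340945i  Y=-0.178401+0.027342i  product +0.043805+0.055540i
  m=+4: Y*=+0.066959+0.404483i  Y=+0.256851-0.052808i  product +0.038558+0.100356i
  m=+5: Y*=+0.041313-0.217594i  Y=+0.416220-0.107815i  product -0.006265-0.095021i
  m=+6: Y*=-0.033808+0.056487i  Y=+0.241626-0.075845i  product -0.003884+0.016213i
Σ over m = +0.151401+0.000000i; ×(4π/13) → +0.146351+0.000000i. Real part: 0.146351

0.146351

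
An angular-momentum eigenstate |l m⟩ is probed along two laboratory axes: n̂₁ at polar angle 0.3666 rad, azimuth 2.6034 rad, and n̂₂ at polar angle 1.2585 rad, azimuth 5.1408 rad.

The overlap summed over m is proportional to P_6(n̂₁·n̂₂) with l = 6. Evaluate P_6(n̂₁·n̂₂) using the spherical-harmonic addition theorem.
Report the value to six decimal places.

-0.312255

Summing Y*_{l m}(θ₁,φ₁)·Y_{l m}(θ₂,φ₂) over m ∈ [−6, 6]; prefactor 4π/(2·6+1) = 0.966644:
  [-6]  conj(Y_{6,-6})(Ω₁) = (-0.001021, 0.000090) ; Y_{6,-6}(Ω₂) = (0.301842, 0.193951) ; Δ = (-0.000325, -0.000171)
  [-5]  conj(Y_{6,-5})(Ω₁) = (0.008321, 0.004026) ; Y_{6,-5}(Ω₂) = (0.337559, -0.216965) ; Δ = (0.003682, -0.000446)
  [-4]  conj(Y_{6,-4})(Ω₁) = (-0.027798, -0.042247) ; Y_{6,-4}(Ω₂) = (-0.001599, -0.011119) ; Δ = (-0.000425, 0.000377)
  [-3]  conj(Y_{6,-3})(Ω₁) = (0.008074, 0.184286) ; Y_{6,-3}(Ω₂) = (0.324631, 0.095307) ; Δ = (-0.014943, 0.060594)
  [-2]  conj(Y_{6,-2})(Ω₁) = (0.206063, -0.382257) ; Y_{6,-2}(Ω₂) = (0.078247, -0.090306) ; Δ = (-0.018396, -0.048519)
  [-1]  conj(Y_{6,-1})(Ω₁) = (-0.463938, 0.276960) ; Y_{6,-1}(Ω₂) = (0.123203, 0.269769) ; Δ = (-0.131874, -0.091034)
  [+0]  conj(Y_{6,0})(Ω₁) = (0.010489, -0.000000) ; Y_{6,0}(Ω₂) = (0.146159, 0.000000) ; Δ = (0.001533, 0.000000)
  [+1]  conj(Y_{6,1})(Ω₁) = (0.463938, 0.276960) ; Y_{6,1}(Ω₂) = (-0.123203, 0.269769) ; Δ = (-0.131874, 0.091034)
  [+2]  conj(Y_{6,2})(Ω₁) = (0.206063, 0.382257) ; Y_{6,2}(Ω₂) = (0.078247, 0.090306) ; Δ = (-0.018396, 0.048519)
  [+3]  conj(Y_{6,3})(Ω₁) = (-0.008074, 0.184286) ; Y_{6,3}(Ω₂) = (-0.324631, 0.095307) ; Δ = (-0.014943, -0.060594)
  [+4]  conj(Y_{6,4})(Ω₁) = (-0.027798, 0.042247) ; Y_{6,4}(Ω₂) = (-0.001599, 0.011119) ; Δ = (-0.000425, -0.000377)
  [+5]  conj(Y_{6,5})(Ω₁) = (-0.008321, 0.004026) ; Y_{6,5}(Ω₂) = (-0.337559, -0.216965) ; Δ = (0.003682, 0.000446)
  [+6]  conj(Y_{6,6})(Ω₁) = (-0.001021, -0.000090) ; Y_{6,6}(Ω₂) = (0.301842, -0.193951) ; Δ = (-0.000325, 0.000171)
Σ over m = (-0.323030, 0.000000); ×(4π/13) → (-0.312255, 0.000000). Real part: -0.312255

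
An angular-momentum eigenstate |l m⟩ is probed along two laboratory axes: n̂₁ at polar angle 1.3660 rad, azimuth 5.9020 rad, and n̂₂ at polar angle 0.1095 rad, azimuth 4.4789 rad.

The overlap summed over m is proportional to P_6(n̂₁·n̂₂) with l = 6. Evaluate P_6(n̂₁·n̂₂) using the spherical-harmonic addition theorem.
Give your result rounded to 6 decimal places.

-0.043757

Addition theorem: P_6(cos γ) = (4π/13) Σ_m Y*_{lm}(Ω₁) Y_{lm}(Ω₂), m = −6…6:
  m=-6: Y*=-0.279447-0.320993i  Y=-0.000000-0.000001i  product -0.000000+0.000000i
  m=-5: Y*=-0.100714-0.289186i  Y=-0.000024+0.000010i  product +0.000005+0.000006i
  m=-4: Y*=-0.008228+0.178524i  Y=+0.000299+0.000404i  product -0.000075+0.000050i
  m=-3: Y*=-0.131125+0.288005i  Y=+0.004286-0.005084i  product +0.000902+0.001901i
  m=-2: Y*=+0.070449-0.067277i  Y=-0.053596-0.027021i  product -0.005594+0.001702i
  m=-1: Y*=+0.290541-0.116445i  Y=-0.078432+0.329785i  product +0.015614+0.104949i
  m=+0: Y*=-0.075001-0.000000i  Y=+0.892969+0.000000i  product -0.066974-0.000000i
  m=+1: Y*=-0.290541-0.116445i  Y=+0.078432+0.329785i  product +0.015614-0.104949i
  m=+2: Y*=+0.070449+0.067277i  Y=-0.053596+0.027021i  product -0.005594-0.001702i
  m=+3: Y*=+0.131125+0.288005i  Y=-0.004286-0.005084i  product +0.000902-0.001901i
  m=+4: Y*=-0.008228-0.178524i  Y=+0.000299-0.000404i  product -0.000075-0.000050i
  m=+5: Y*=+0.100714-0.289186i  Y=+0.000024+0.000010i  product +0.000005-0.000006i
  m=+6: Y*=-0.279447+0.320993i  Y=-0.000000+0.000001i  product -0.000000-0.000000i
Σ over m = -0.045267-0.000000i; ×(4π/13) → -0.043757-0.000000i. Real part: -0.043757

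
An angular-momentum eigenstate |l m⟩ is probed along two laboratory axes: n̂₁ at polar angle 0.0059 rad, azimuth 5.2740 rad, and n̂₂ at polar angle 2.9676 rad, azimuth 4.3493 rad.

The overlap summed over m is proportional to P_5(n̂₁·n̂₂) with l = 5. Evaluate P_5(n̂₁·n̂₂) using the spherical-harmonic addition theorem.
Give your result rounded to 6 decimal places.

Expand P_5 via completeness: Σ_{m} conj(Y_{5,m}) at Ω₁ times Y_{5,m} at Ω₂ —
  m=-5: Y*=+0.000000+0.000000i  Y=-0.000070-0.000017i  product -0.000000-0.000000i
  m=-4: Y*=-0.000000+0.000000i  Y=-0.000153-0.001289i  product +0.000000+0.000000i
  m=-3: Y*=-0.000001-0.000000i  Y=+0.012297-0.006426i  product -0.000000+0.000000i
  m=-2: Y*=-0.000051-0.000106i  Y=+0.071445+0.063447i  product +0.000003-0.000011i
  m=-1: Y*=+0.008050-0.012794i  Y=-0.141386+0.372133i  product +0.003623+0.004804i
  m=+0: Y*=+0.935358-0.000000i  Y=-0.734683+0.000000i  product -0.687192+0.000000i
  m=+1: Y*=-0.008050-0.012794i  Y=+0.141386+0.372133i  product +0.003623-0.004804i
  m=+2: Y*=-0.000051+0.000106i  Y=+0.071445-0.063447i  product +0.000003+0.000011i
  m=+3: Y*=+0.000001-0.000000i  Y=-0.012297-0.006426i  product -0.000000-0.000000i
  m=+4: Y*=-0.000000-0.000000i  Y=-0.000153+0.001289i  product +0.000000-0.000000i
  m=+5: Y*=-0.000000+0.000000i  Y=+0.000070-0.000017i  product -0.000000+0.000000i
Total Σ_m = -0.679940+0.000000i. Multiply by 1.142397: -0.776761+0.000000i. P_5(cos γ) = -0.776761

-0.776761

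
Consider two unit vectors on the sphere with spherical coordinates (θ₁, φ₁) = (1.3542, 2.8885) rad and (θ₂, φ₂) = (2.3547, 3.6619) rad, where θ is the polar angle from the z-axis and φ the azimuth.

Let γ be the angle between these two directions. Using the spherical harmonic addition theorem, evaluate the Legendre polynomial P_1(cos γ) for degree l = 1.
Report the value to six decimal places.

0.343144

Addition theorem: P_1(cos γ) = (4π/3) Σ_m Y*_{lm}(Ω₁) Y_{lm}(Ω₂), m = −1…1:
  m=-1: -0.326672+0.084490i × -0.212289+0.121635i = +0.059072-0.057671i  (running Σ = +0.059072-0.057671i)
  m=0: +0.105004-0.000000i × -0.344977+0.000000i = -0.036224+0.000000i  (running Σ = +0.022848-0.057671i)
  m=1: +0.326672+0.084490i × +0.212289+0.121635i = +0.059072+0.057671i  (running Σ = +0.081920+0.000000i)
Σ over m = +0.081920+0.000000i; ×(4π/3) → +0.343144+0.000000i. Real part: 0.343144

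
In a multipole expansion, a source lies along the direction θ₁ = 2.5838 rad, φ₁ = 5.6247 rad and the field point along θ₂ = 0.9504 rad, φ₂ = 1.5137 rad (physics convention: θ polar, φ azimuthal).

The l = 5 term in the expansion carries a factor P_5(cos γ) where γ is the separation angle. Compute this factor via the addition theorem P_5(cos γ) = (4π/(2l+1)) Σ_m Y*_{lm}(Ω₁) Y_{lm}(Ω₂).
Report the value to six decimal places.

Addition theorem: P_5(cos γ) = (4π/11) Σ_m Y*_{lm}(Ω₁) Y_{lm}(Ω₂), m = −5…5:
  term(m=-5) = (-0.000428, 0.003163)   from Y*(Ω₁)=(-0.019066, 0.002898), Y(Ω₂)=(0.046611, -0.158811)
  term(m=-4) = (0.027092, 0.024541)   from Y*(Ω₁)=(0.085422, 0.047518), Y(Ω₂)=(0.364255, 0.084668)
  term(m=-3) = (0.104039, -0.024730)   from Y*(Ω₁)=(-0.110656, -0.258363), Y(Ω₂)=(-0.064853, 0.374907)
  term(m=-2) = (0.001527, -0.003960)   from Y*(Ω₁)=(-0.117294, 0.452139), Y(Ω₂)=(-0.009027, -0.001035)
  term(m=-1) = (0.060089, 0.087570)   from Y*(Ω₁)=(0.241831, -0.187100), Y(Ω₂)=(-0.019821, 0.346778)
  term(m=+0) = (-0.027068, 0.000000)   from Y*(Ω₁)=(0.272310, -0.000000), Y(Ω₂)=(-0.099401, 0.000000)
  term(m=+1) = (0.060089, -0.087570)   from Y*(Ω₁)=(-0.241831, -0.187100), Y(Ω₂)=(0.019821, 0.346778)
  term(m=+2) = (0.001527, 0.003960)   from Y*(Ω₁)=(-0.117294, -0.452139), Y(Ω₂)=(-0.009027, 0.001035)
  term(m=+3) = (0.104039, 0.024730)   from Y*(Ω₁)=(0.110656, -0.258363), Y(Ω₂)=(0.064853, 0.374907)
  term(m=+4) = (0.027092, -0.024541)   from Y*(Ω₁)=(0.085422, -0.047518), Y(Ω₂)=(0.364255, -0.084668)
  term(m=+5) = (-0.000428, -0.003163)   from Y*(Ω₁)=(0.019066, 0.002898), Y(Ω₂)=(-0.046611, -0.158811)
Total Σ_m = (0.357568, -0.000000). Multiply by 1.142397: (0.408485, -0.000000). P_5(cos γ) = 0.408485

0.408485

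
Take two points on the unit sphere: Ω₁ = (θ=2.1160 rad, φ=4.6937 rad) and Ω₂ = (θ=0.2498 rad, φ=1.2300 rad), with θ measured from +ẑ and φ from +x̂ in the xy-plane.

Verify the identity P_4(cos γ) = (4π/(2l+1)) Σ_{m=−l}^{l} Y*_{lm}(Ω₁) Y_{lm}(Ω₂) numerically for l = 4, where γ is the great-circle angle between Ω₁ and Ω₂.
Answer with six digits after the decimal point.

Expand P_4 via completeness: Σ_{m} conj(Y_{4,m}) at Ω₁ times Y_{4,m} at Ω₂ —
  term(m=-4) = +0.000109+0.000375i   from Y*(Ω₁)=+0.235852-0.017664i, Y(Ω₂)=+0.000341+0.001617i
  term(m=-3) = +0.004225+0.006117i   from Y*(Ω₁)=-0.022737-0.405102i, Y(Ω₂)=-0.015636+0.009552i
  term(m=-2) = +0.019659+0.014767i   from Y*(Ω₁)=-0.215687+0.008066i, Y(Ω₂)=-0.088464-0.071771i
  term(m=-1) = -0.090009-0.030039i   from Y*(Ω₁)=-0.004381-0.234364i, Y(Ω₂)=+0.135303-0.381529i
  term(m=+0) = -0.161413-0.000000i   from Y*(Ω₁)=-0.268343-0.000000i, Y(Ω₂)=+0.601518+0.000000i
  term(m=+1) = -0.090009+0.030039i   from Y*(Ω₁)=+0.004381-0.234364i, Y(Ω₂)=-0.135303-0.381529i
  term(m=+2) = +0.019659-0.014767i   from Y*(Ω₁)=-0.215687-0.008066i, Y(Ω₂)=-0.088464+0.071771i
  term(m=+3) = +0.004225-0.006117i   from Y*(Ω₁)=+0.022737-0.405102i, Y(Ω₂)=+0.015636+0.009552i
  term(m=+4) = +0.000109-0.000375i   from Y*(Ω₁)=+0.235852+0.017664i, Y(Ω₂)=+0.000341-0.001617i
Total Σ_m = -0.293445+0.000000i. Multiply by 1.396263: -0.409726+0.000000i. P_4(cos γ) = -0.409726

-0.409726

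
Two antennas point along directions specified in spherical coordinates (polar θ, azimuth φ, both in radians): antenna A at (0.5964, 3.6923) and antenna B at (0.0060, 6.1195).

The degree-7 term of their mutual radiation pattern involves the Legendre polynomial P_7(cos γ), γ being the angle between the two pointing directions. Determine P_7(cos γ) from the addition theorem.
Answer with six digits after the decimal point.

-0.327937

Addition theorem: P_7(cos γ) = (4π/15) Σ_m Y*_{lm}(Ω₁) Y_{lm}(Ω₂), m = −7…7:
  m=-7: 0.00667 + 0.00577j × 0.00000 + 0.00000j = -0.00000 + 0.00000j  (running Σ = -0.00000 + 0.00000j)
  m=-6: -0.04796 - 0.00787j × 0.00000 + 0.00000j = -0.00000 - 0.00000j  (running Σ = -0.00000 - 0.00000j)
  m=-5: 0.14996 - 0.06130j × 0.00000 + 0.00000j = 0.00000 + 0.00000j  (running Σ = 0.00000 + 0.00000j)
  m=-4: -0.21058 + 0.28759j × 0.00000 + 0.00000j = -0.00000 + 0.00000j  (running Σ = -0.00000 + 0.00000j)
  m=-3: 0.03954 - 0.48510j × 0.00000 + 0.00000j = 0.00000 - 0.00000j  (running Σ = 0.00000 - 0.00000j)
  m=-2: 0.12393 + 0.24434j × 0.00026 + 0.00009j = 0.00001 + 0.00007j  (running Σ = 0.00001 + 0.00007j)
  m=-1: 0.21190 + 0.13012j × 0.02419 + 0.00400j = 0.00461 + 0.00399j  (running Σ = 0.00462 + 0.00407j)
  m=0: -0.36692 + 0.00000j × 1.09200 + 0.00000j = -0.40068 + 0.00000j  (running Σ = -0.39606 + 0.00407j)
  m=1: -0.21190 + 0.13012j × -0.02419 + 0.00400j = 0.00461 - 0.00399j  (running Σ = -0.39146 + 0.00007j)
  m=2: 0.12393 - 0.24434j × 0.00026 - 0.00009j = 0.00001 - 0.00007j  (running Σ = -0.39145 - 0.00000j)
  m=3: -0.03954 - 0.48510j × -0.00000 + 0.00000j = 0.00000 + 0.00000j  (running Σ = -0.39145 + 0.00000j)
  m=4: -0.21058 - 0.28759j × 0.00000 - 0.00000j = -0.00000 - 0.00000j  (running Σ = -0.39145 + 0.00000j)
  m=5: -0.14996 - 0.06130j × -0.00000 + 0.00000j = 0.00000 - 0.00000j  (running Σ = -0.39145 - 0.00000j)
  m=6: -0.04796 + 0.00787j × 0.00000 - 0.00000j = -0.00000 + 0.00000j  (running Σ = -0.39145 + 0.00000j)
  m=7: -0.00667 + 0.00577j × -0.00000 + 0.00000j = -0.00000 - 0.00000j  (running Σ = -0.39145 + 0.00000j)
Σ over m = -0.39145 + 0.00000j; ×(4π/15) → -0.32794 + 0.00000j. Real part: -0.327937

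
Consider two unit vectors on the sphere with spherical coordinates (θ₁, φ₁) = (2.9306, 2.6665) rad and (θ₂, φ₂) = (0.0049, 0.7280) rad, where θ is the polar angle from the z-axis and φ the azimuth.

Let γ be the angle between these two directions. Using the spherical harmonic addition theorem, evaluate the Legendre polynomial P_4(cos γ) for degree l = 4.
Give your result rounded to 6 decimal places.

Addition theorem: P_4(cos γ) = (4π/9) Σ_m Y*_{lm}(Ω₁) Y_{lm}(Ω₂), m = −4…4:
  term(m=-4) = 0.00000 + 0.00000j   from Y*(Ω₁)=-0.00028 - 0.00081j, Y(Ω₂)=-0.00000 - 0.00000j
  term(m=-3) = -0.00000 + 0.00000j   from Y*(Ω₁)=0.00163 - 0.01112j, Y(Ω₂)=-0.00000 - 0.00000j
  term(m=-2) = -0.00000 - 0.00000j   from Y*(Ω₁)=0.04858 - 0.06795j, Y(Ω₂)=0.00001 - 0.00005j
  term(m=-1) = 0.00119 - 0.00310j   from Y*(Ω₁)=0.31816 - 0.16366j, Y(Ω₂)=0.00692 - 0.00617j
  term(m=+0) = 0.56509 + 0.00000j   from Y*(Ω₁)=0.66781 + 0.00000j, Y(Ω₂)=0.84618 + 0.00000j
  term(m=+1) = 0.00119 + 0.00310j   from Y*(Ω₁)=-0.31816 - 0.16366j, Y(Ω₂)=-0.00692 - 0.00617j
  term(m=+2) = -0.00000 + 0.00000j   from Y*(Ω₁)=0.04858 + 0.06795j, Y(Ω₂)=0.00001 + 0.00005j
  term(m=+3) = -0.00000 - 0.00000j   from Y*(Ω₁)=-0.00163 - 0.01112j, Y(Ω₂)=0.00000 - 0.00000j
  term(m=+4) = 0.00000 - 0.00000j   from Y*(Ω₁)=-0.00028 + 0.00081j, Y(Ω₂)=-0.00000 + 0.00000j
Total Σ_m = 0.56747 - 0.00000j. Multiply by 1.396263: 0.79234 - 0.00000j. P_4(cos γ) = 0.792338

0.792338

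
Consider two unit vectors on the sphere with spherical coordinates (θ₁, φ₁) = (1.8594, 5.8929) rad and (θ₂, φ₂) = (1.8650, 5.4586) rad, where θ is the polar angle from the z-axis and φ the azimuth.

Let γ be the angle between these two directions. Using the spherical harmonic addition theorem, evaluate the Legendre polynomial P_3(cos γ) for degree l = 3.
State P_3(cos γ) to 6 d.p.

Addition theorem: P_3(cos γ) = (4π/7) Σ_m Y*_{lm}(Ω₁) Y_{lm}(Ω₂), m = −3…3:
  term(m=-3) = +0.035583+0.129633i   from Y*(Ω₁)=+0.143118-0.338562i, Y(Ω₂)=-0.287151+0.226487i
  term(m=-2) = +0.046864+0.055392i   from Y*(Ω₁)=-0.189926+0.188101i, Y(Ω₂)=+0.021252-0.270600i
  term(m=-1) = +0.029975+0.013903i   from Y*(Ω₁)=-0.170470+0.070129i, Y(Ω₂)=-0.121690-0.131622i
  term(m=+0) = +0.076936+0.000000i   from Y*(Ω₁)=+0.275615-0.000000i, Y(Ω₂)=+0.279142+0.000000i
  term(m=+1) = +0.029975-0.013903i   from Y*(Ω₁)=+0.170470+0.070129i, Y(Ω₂)=+0.121690-0.131622i
  term(m=+2) = +0.046864-0.055392i   from Y*(Ω₁)=-0.189926-0.188101i, Y(Ω₂)=+0.021252+0.270600i
  term(m=+3) = +0.035583-0.129633i   from Y*(Ω₁)=-0.143118-0.338562i, Y(Ω₂)=+0.287151+0.226487i
Σ over m = +0.301781+0.000000i; ×(4π/7) → +0.541756+0.000000i. Real part: 0.541756

0.541756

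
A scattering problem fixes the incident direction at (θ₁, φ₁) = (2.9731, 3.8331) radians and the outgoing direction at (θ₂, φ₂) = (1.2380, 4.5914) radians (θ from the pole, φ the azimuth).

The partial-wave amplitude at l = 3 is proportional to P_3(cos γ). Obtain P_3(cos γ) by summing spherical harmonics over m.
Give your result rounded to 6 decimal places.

0.288316

Summing Y*_{l m}(θ₁,φ₁)·Y_{l m}(θ₂,φ₂) over m ∈ [−3, 3]; prefactor 4π/(2·3+1) = 1.795196:
  m=-3: Y*=+0.000950-0.001723i  Y=+0.125065-0.329297i  product -0.000449-0.000528i
  m=-2: Y*=-0.005289-0.027835i  Y=-0.289549-0.071465i  product -0.000458+0.008438i
  m=-1: Y*=-0.161116-0.133384i  Y=+0.017193-0.141413i  product -0.021632+0.020491i
  m=+0: Y*=-0.684054-0.000000i  Y=-0.300681+0.000000i  product +0.205682+0.000000i
  m=+1: Y*=+0.161116-0.133384i  Y=-0.017193-0.141413i  product -0.021632-0.020491i
  m=+2: Y*=-0.005289+0.027835i  Y=-0.289549+0.071465i  product -0.000458-0.008438i
  m=+3: Y*=-0.000950-0.001723i  Y=-0.125065-0.329297i  product -0.000449+0.000528i
Σ over m = +0.160604-0.000000i; ×(4π/7) → +0.288316-0.000000i. Real part: 0.288316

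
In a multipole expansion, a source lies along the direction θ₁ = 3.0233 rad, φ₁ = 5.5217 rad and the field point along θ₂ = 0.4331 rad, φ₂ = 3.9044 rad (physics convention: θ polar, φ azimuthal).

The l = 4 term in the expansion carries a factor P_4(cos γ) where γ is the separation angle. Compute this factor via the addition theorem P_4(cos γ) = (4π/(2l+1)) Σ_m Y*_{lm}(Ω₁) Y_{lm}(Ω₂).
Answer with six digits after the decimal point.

0.229967

Term-by-term m-sum for l=4 (normalisation 4π/9 = 1.396263):
  term(m=-4) = (0.000001, 0.000000)   from Y*(Ω₁)=(-0.000085, -0.000008), Y(Ω₂)=(-0.013673, -0.001239)
  term(m=-3) = (-0.000024, 0.000170)   from Y*(Ω₁)=(0.001337, 0.001544), Y(Ω₂)=(0.055227, 0.063270)
  term(m=-2) = (-0.007691, -0.000717)   from Y*(Ω₁)=(0.001315, -0.027470), Y(Ω₂)=(0.012686, -0.280596)
  term(m=-1) = (0.005016, -0.107776)   from Y*(Ω₁)=(-0.156606, 0.149290), Y(Ω₂)=(-0.360485, 0.344555)
  term(m=+0) = (0.170098, 0.000000)   from Y*(Ω₁)=(0.788067, -0.000000), Y(Ω₂)=(0.215842, 0.000000)
  term(m=+1) = (0.005016, 0.107776)   from Y*(Ω₁)=(0.156606, 0.149290), Y(Ω₂)=(0.360485, 0.344555)
  term(m=+2) = (-0.007691, 0.000717)   from Y*(Ω₁)=(0.001315, 0.027470), Y(Ω₂)=(0.012686, 0.280596)
  term(m=+3) = (-0.000024, -0.000170)   from Y*(Ω₁)=(-0.001337, 0.001544), Y(Ω₂)=(-0.055227, 0.063270)
  term(m=+4) = (0.000001, -0.000000)   from Y*(Ω₁)=(-0.000085, 0.000008), Y(Ω₂)=(-0.013673, 0.001239)
Σ over m = (0.164701, 0.000000); ×(4π/9) → (0.229967, 0.000000). Real part: 0.229967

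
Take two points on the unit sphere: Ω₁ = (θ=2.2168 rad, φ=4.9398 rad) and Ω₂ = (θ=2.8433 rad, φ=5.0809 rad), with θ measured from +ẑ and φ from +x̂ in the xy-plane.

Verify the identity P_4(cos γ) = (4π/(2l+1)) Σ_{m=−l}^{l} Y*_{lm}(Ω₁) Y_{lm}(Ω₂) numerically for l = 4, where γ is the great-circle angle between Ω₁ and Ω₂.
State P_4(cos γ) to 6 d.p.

-0.209262

Expand P_4 via completeness: Σ_{m} conj(Y_{4,m}) at Ω₁ times Y_{4,m} at Ω₂ —
  m=-4: Y*=0.11046 + 0.14199j  Y=0.00032 - 0.00329j  product 0.00050 - 0.00032j
  m=-3: Y*=0.24189 - 0.29776j  Y=0.02714 + 0.01363j  product 0.01062 - 0.00479j
  m=-2: Y*=-0.29447 - 0.14400j  Y=-0.11543 + 0.10477j  product 0.04908 - 0.01423j
  m=-1: Y*=0.02375 - 0.10262j  Y=-0.16255 - 0.42094j  product -0.04706 + 0.00668j
  m=+0: Y*=-0.34648 + 0.00000j  Y=0.50843 + 0.00000j  product -0.17616 + 0.00000j
  m=+1: Y*=-0.02375 - 0.10262j  Y=0.16255 - 0.42094j  product -0.04706 - 0.00668j
  m=+2: Y*=-0.29447 + 0.14400j  Y=-0.11543 - 0.10477j  product 0.04908 + 0.01423j
  m=+3: Y*=-0.24189 - 0.29776j  Y=-0.02714 + 0.01363j  product 0.01062 + 0.00479j
  m=+4: Y*=0.11046 - 0.14199j  Y=0.00032 + 0.00329j  product 0.00050 + 0.00032j
Total Σ_m = -0.14987 + 0.00000j. Multiply by 1.396263: -0.20926 + 0.00000j. P_4(cos γ) = -0.209262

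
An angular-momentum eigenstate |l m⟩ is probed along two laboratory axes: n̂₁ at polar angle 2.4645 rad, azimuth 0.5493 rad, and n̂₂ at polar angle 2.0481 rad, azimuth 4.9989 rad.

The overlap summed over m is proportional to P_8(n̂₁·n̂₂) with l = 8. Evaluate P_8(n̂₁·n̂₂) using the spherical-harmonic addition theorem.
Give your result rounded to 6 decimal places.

Expand P_8 via completeness: Σ_{m} conj(Y_{8,m}) at Ω₁ times Y_{8,m} at Ω₂ —
  m=-8: Y*=-0.00383 - 0.01162j  Y=-0.13188 - 0.14997j  product -0.00124 + 0.00211j
  m=-7: Y*=0.04644 + 0.03939j  Y=0.37471 - 0.17402j  product 0.02426 + 0.00668j
  m=-6: Y*=-0.18250 - 0.02837j  Y=0.05914 + 0.39593j  product 0.00044 - 0.07393j
  m=-5: Y*=0.34514 - 0.14393j  Y=-0.03386 - 0.00471j  product -0.01237 + 0.00325j
  m=-4: Y*=-0.28088 + 0.38816j  Y=-0.13816 + 0.30546j  product -0.07976 - 0.13942j
  m=-3: Y*=0.02060 - 0.26665j  Y=-0.15977 - 0.13768j  product -0.04000 + 0.03977j
  m=-2: Y*=-0.09602 - 0.18801j  Y=-0.20090 + 0.12963j  product 0.04366 + 0.02532j
  m=-1: Y*=0.32857 + 0.20113j  Y=-0.07458 - 0.25315j  product 0.02641 - 0.09818j
  m=+0: Y*=0.09520 + 0.00000j  Y=-0.20358 + 0.00000j  product -0.01938 + 0.00000j
  m=+1: Y*=-0.32857 + 0.20113j  Y=0.07458 - 0.25315j  product 0.02641 + 0.09818j
  m=+2: Y*=-0.09602 + 0.18801j  Y=-0.20090 - 0.12963j  product 0.04366 - 0.02532j
  m=+3: Y*=-0.02060 - 0.26665j  Y=0.15977 - 0.13768j  product -0.04000 - 0.03977j
  m=+4: Y*=-0.28088 - 0.38816j  Y=-0.13816 - 0.30546j  product -0.07976 + 0.13942j
  m=+5: Y*=-0.34514 - 0.14393j  Y=0.03386 - 0.00471j  product -0.01237 - 0.00325j
  m=+6: Y*=-0.18250 + 0.02837j  Y=0.05914 - 0.39593j  product 0.00044 + 0.07393j
  m=+7: Y*=-0.04644 + 0.03939j  Y=-0.37471 - 0.17402j  product 0.02426 - 0.00668j
  m=+8: Y*=-0.00383 + 0.01162j  Y=-0.13188 + 0.14997j  product -0.00124 - 0.00211j
Accumulated sum -0.09658 - 0.00000j; after 4π/(2l+1) scaling, -0.07139 - 0.00000j ⇒ P_8 = -0.071391

-0.071391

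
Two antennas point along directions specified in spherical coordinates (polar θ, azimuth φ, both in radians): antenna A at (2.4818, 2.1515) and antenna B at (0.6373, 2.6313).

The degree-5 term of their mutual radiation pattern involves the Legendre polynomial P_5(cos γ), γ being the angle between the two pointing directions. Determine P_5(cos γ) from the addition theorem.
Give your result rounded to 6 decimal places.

-0.342691

Expand P_5 via completeness: Σ_{m} conj(Y_{5,m}) at Ω₁ times Y_{5,m} at Ω₂ —
  m=-5: -0.00947 - 0.03903j × 0.02876 - 0.01926j = -0.00102 - 0.00094j  (running Σ = -0.00102 - 0.00094j)
  m=-4: 0.11182 - 0.11955j × -0.06702 + 0.13181j = 0.00826 + 0.02275j  (running Σ = 0.00724 + 0.02181j)
  m=-3: 0.36257 + 0.06273j × -0.01400 - 0.35053j = 0.01691 - 0.12797j  (running Σ = 0.02415 - 0.10616j)
  m=-2: 0.17480 + 0.40285j × 0.23648 + 0.38553j = -0.11397 + 0.16266j  (running Σ = -0.08982 + 0.05650j)
  m=-1: -0.04787 + 0.07295j × -0.11955 - 0.06692j = 0.01060 - 0.00552j  (running Σ = -0.07922 + 0.05098j)
  m=0: 0.38319 + 0.00000j × -0.36937 + 0.00000j = -0.14154 + 0.00000j  (running Σ = -0.22076 + 0.05098j)
  m=1: 0.04787 + 0.07295j × 0.11955 - 0.06692j = 0.01060 + 0.00552j  (running Σ = -0.21015 + 0.05650j)
  m=2: 0.17480 - 0.40285j × 0.23648 - 0.38553j = -0.11397 - 0.16266j  (running Σ = -0.32413 - 0.10616j)
  m=3: -0.36257 + 0.06273j × 0.01400 - 0.35053j = 0.01691 + 0.12797j  (running Σ = -0.30721 + 0.02181j)
  m=4: 0.11182 + 0.11955j × -0.06702 - 0.13181j = 0.00826 - 0.02275j  (running Σ = -0.29895 - 0.00094j)
  m=5: 0.00947 - 0.03903j × -0.02876 - 0.01926j = -0.00102 + 0.00094j  (running Σ = -0.29998 - 0.00000j)
Accumulated sum -0.29998 - 0.00000j; after 4π/(2l+1) scaling, -0.34269 - 0.00000j ⇒ P_5 = -0.342691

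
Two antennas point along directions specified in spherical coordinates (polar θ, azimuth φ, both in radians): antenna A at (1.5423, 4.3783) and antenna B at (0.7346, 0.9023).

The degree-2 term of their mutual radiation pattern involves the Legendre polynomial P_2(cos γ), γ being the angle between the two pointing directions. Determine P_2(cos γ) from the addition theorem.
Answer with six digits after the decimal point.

Addition theorem: P_2(cos γ) = (4π/5) Σ_m Y*_{lm}(Ω₁) Y_{lm}(Ω₂), m = −2…2:
  m=-2: Y*=-0.302960+0.239125i  Y=-0.040208-0.168827i  product +0.052552+0.041533i
  m=-1: Y*=-0.007215-0.020786i  Y=+0.238181-0.301567i  product -0.007987-0.002775i
  m=+0: Y*=-0.314623-0.000000i  Y=+0.205677+0.000000i  product -0.064711-0.000000i
  m=+1: Y*=+0.007215-0.020786i  Y=-0.238181-0.301567i  product -0.007987+0.002775i
  m=+2: Y*=-0.302960-0.239125i  Y=-0.040208+0.168827i  product +0.052552-0.041533i
Σ over m = +0.024419+0.000000i; ×(4π/5) → +0.061372+0.000000i. Real part: 0.061372

0.061372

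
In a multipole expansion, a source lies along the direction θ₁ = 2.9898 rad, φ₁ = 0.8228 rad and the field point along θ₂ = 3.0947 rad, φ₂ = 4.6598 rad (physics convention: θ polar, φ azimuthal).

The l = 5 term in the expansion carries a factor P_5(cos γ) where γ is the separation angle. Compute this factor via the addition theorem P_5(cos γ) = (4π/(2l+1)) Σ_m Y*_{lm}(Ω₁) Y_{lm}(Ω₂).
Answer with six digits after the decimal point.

Summing Y*_{l m}(θ₁,φ₁)·Y_{l m}(θ₂,φ₂) over m ∈ [−5, 5]; prefactor 4π/(2·5+1) = 1.142397:
  m=-5: Y*=-0.000021-0.000030i  Y=-0.000000+0.000000i  product +0.000000-0.000000i
  m=-4: Y*=+0.000750+0.000113i  Y=-0.000007-0.000001i  product -0.000000-0.000000i
  m=-3: Y*=-0.007289+0.005812i  Y=+0.000045-0.000281i  product +0.000001+0.000002i
  m=-2: Y*=+0.005529-0.073775i  Y=+0.007374+0.000778i  product +0.000098-0.000540i
  m=-1: Y*=+0.242798+0.261675i  Y=-0.006265+0.119020i  product -0.032666+0.027258i
  m=+0: Y*=-0.780629-0.000000i  Y=-0.920235+0.000000i  product +0.718362+0.000000i
  m=+1: Y*=-0.242798+0.261675i  Y=+0.006265+0.119020i  product -0.032666-0.027258i
  m=+2: Y*=+0.005529+0.073775i  Y=+0.007374-0.000778i  product +0.000098+0.000540i
  m=+3: Y*=+0.007289+0.005812i  Y=-0.000045-0.000281i  product +0.000001-0.000002i
  m=+4: Y*=+0.000750-0.000113i  Y=-0.000007+0.000001i  product -0.000000+0.000000i
  m=+5: Y*=+0.000021-0.000030i  Y=+0.000000+0.000000i  product +0.000000+0.000000i
Accumulated sum +0.653230+0.000000i; after 4π/(2l+1) scaling, +0.746248+0.000000i ⇒ P_5 = 0.746248

0.746248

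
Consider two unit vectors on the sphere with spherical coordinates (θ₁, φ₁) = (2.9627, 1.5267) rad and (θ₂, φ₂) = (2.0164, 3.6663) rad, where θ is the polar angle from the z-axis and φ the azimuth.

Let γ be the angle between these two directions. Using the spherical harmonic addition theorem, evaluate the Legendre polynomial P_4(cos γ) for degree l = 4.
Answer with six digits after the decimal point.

Addition theorem: P_4(cos γ) = (4π/9) Σ_m Y*_{lm}(Ω₁) Y_{lm}(Ω₂), m = −4…4:
  term(m=-4) = -0.00008 - 0.00010j   from Y*(Ω₁)=0.00044 - 0.00008j, Y(Ω₂)=-0.14782 - 0.25343j
  term(m=-3) = 0.00273 - 0.00037j   from Y*(Ω₁)=0.00092 + 0.00688j, Y(Ω₂)=-0.00132 - 0.39636j
  term(m=-2) = -0.00210 + 0.00454j   from Y*(Ω₁)=-0.06097 + 0.00539j, Y(Ω₂)=0.04075 - 0.07094j
  term(m=-1) = 0.05272 + 0.08247j   from Y*(Ω₁)=-0.01380 - 0.31269j, Y(Ω₂)=-0.27065 + 0.15666j
  term(m=+0) = -0.10340 + 0.00000j   from Y*(Ω₁)=0.71602 + 0.00000j, Y(Ω₂)=-0.14441 + 0.00000j
  term(m=+1) = 0.05272 - 0.08247j   from Y*(Ω₁)=0.01380 - 0.31269j, Y(Ω₂)=0.27065 + 0.15666j
  term(m=+2) = -0.00210 - 0.00454j   from Y*(Ω₁)=-0.06097 - 0.00539j, Y(Ω₂)=0.04075 + 0.07094j
  term(m=+3) = 0.00273 + 0.00037j   from Y*(Ω₁)=-0.00092 + 0.00688j, Y(Ω₂)=0.00132 - 0.39636j
  term(m=+4) = -0.00008 + 0.00010j   from Y*(Ω₁)=0.00044 + 0.00008j, Y(Ω₂)=-0.14782 + 0.25343j
Accumulated sum 0.00312 + 0.00000j; after 4π/(2l+1) scaling, 0.00435 + 0.00000j ⇒ P_4 = 0.004354

0.004354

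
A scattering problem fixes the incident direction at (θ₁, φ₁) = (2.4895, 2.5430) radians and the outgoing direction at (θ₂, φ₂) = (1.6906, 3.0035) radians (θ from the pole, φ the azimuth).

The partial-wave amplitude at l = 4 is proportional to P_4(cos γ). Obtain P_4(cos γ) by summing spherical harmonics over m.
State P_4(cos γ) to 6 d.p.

-0.425685

Term-by-term m-sum for l=4 (normalisation 4π/9 = 1.396263):
  m=-4: Y*=(-0.044027, -0.040788)  Y=(0.366035, 0.225614)  product (-0.006913, -0.024863)
  m=-3: Y*=(-0.049600, -0.216729)  Y=(0.134018, 0.058931)  product (0.006125, -0.031969)
  m=-2: Y*=(0.153870, -0.392503)  Y=(-0.285526, -0.080926)  product (-0.075698, 0.099618)
  m=-1: Y*=(0.268087, -0.182855)  Y=(-0.161248, -0.022410)  product (-0.047326, 0.023477)
  m=+0: Y*=(-0.209876, -0.000000)  Y=(0.272780, 0.000000)  product (-0.057250, -0.000000)
  m=+1: Y*=(-0.268087, -0.182855)  Y=(0.161248, -0.022410)  product (-0.047326, -0.023477)
  m=+2: Y*=(0.153870, 0.392503)  Y=(-0.285526, 0.080926)  product (-0.075698, -0.099618)
  m=+3: Y*=(0.049600, -0.216729)  Y=(-0.134018, 0.058931)  product (0.006125, 0.031969)
  m=+4: Y*=(-0.044027, 0.040788)  Y=(0.366035, -0.225614)  product (-0.006913, 0.024863)
Σ over m = (-0.304874, 0.000000); ×(4π/9) → (-0.425685, 0.000000). Real part: -0.425685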